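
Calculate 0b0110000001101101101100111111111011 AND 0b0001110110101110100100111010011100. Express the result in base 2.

0b0000000000101100100100111010011000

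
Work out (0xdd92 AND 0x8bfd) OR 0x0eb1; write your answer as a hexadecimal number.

0xdd92 AND 0x8bfd = 0x8990.
Then OR with 0x0eb1.

0x8fb1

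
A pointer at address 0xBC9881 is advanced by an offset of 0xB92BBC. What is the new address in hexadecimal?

Add column by column in base 16, right to left:
  1+C = D
  8+B = 3 carry 1
  8+B+1 = 4 carry 1
  9+2+1 = C
  C+9 = 5 carry 1
  B+B+1 = 7 carry 1
  final carry 1

0x175C43D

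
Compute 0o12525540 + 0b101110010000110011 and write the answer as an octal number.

0b101110010000110011 = 0o562063 in octal.
Add column by column in base 8, right to left:
  0+3 = 3
  4+6 = 2 carry 1
  5+0+1 = 6
  5+2 = 7
  2+6 = 0 carry 1
  5+5+1 = 3 carry 1
  2+0+1 = 3
  1+0 = 1

0o13307623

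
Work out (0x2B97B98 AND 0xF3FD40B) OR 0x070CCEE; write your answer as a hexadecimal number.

0x2B97B98 AND 0xF3FD40B = 0x2395008.
Then OR with 0x070CCEE.

0x279DCEE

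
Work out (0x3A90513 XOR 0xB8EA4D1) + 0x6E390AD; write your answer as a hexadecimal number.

First 0x3A90513 XOR 0xB8EA4D1 = 0x827A1C2.
Add column by column in base 16, right to left:
  2+D = F
  C+A = 6 carry 1
  1+0+1 = 2
  A+9 = 3 carry 1
  7+3+1 = B
  2+E = 0 carry 1
  8+6+1 = F

0xF0B326F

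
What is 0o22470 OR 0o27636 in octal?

0o27676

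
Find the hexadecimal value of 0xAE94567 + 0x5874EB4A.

0x635E30B1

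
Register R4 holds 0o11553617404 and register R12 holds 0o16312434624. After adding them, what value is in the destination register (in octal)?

Add column by column in base 8, right to left:
  4+4 = 0 carry 1
  0+2+1 = 3
  4+6 = 2 carry 1
  7+4+1 = 4 carry 1
  1+3+1 = 5
  6+4 = 2 carry 1
  3+2+1 = 6
  5+1 = 6
  5+3 = 0 carry 1
  1+6+1 = 0 carry 1
  1+1+1 = 3

0o30066254230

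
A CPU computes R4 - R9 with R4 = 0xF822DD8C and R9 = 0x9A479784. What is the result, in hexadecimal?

0x5DDB4608

Subtract column by column in base 16:
  C-4 → 8
  8-8 → 0
  D-7 → 6
  D-9 → 4
  2-7 → B (borrow)
  2-4-1 → D (borrow)
  8-A-1 → D (borrow)
  F-9-1 → 5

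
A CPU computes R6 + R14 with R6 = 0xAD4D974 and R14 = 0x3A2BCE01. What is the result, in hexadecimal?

0x4500A775

Add column by column in base 16, right to left:
  4+1 = 5
  7+0 = 7
  9+E = 7 carry 1
  D+C+1 = A carry 1
  4+B+1 = 0 carry 1
  D+2+1 = 0 carry 1
  A+A+1 = 5 carry 1
  0+3+1 = 4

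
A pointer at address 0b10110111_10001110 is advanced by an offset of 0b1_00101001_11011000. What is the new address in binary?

Add column by column in base 2, right to left:
  0+0 = 0
  1+0 = 1
  1+0 = 1
  1+1 = 0 carry 1
  0+1+1 = 0 carry 1
  0+0+1 = 1
  0+1 = 1
  1+1 = 0 carry 1
  1+1+1 = 1 carry 1
  1+0+1 = 0 carry 1
  1+0+1 = 0 carry 1
  0+1+1 = 0 carry 1
  1+0+1 = 0 carry 1
  1+1+1 = 1 carry 1
  0+0+1 = 1
  1+0 = 1
  0+1 = 1

0b11110000101100110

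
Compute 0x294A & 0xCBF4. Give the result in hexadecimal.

AND each hex digit independently (no carries):
  2&C=0, 9&B=9, 4&F=4, A&4=0

0x0940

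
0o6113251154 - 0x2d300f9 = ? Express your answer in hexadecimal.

0o6113251154 = 0x312d526c in hexadecimal.
Subtract column by column in base 16:
  c-9 → 3
  6-f → 7 (borrow)
  2-0-1 → 1
  5-0 → 5
  d-3 → a
  2-d → 5 (borrow)
  1-2-1 → e (borrow)
  3-0-1 → 2

0x2e5a5173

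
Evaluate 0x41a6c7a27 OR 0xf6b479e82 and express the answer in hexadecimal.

0xf7b6ffea7

OR each hex digit independently (no carries):
  4|f=f, 1|6=7, a|b=b, 6|4=6, c|7=f, 7|9=f, a|e=e, 2|8=a, 7|2=7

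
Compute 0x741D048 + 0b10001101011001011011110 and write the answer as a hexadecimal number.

0x7888326

0b10001101011001011011110 = 0x46B2DE in hexadecimal.
Add column by column in base 16, right to left:
  8+E = 6 carry 1
  4+D+1 = 2 carry 1
  0+2+1 = 3
  D+B = 8 carry 1
  1+6+1 = 8
  4+4 = 8
  7+0 = 7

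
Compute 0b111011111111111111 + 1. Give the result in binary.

0b111100000000000000

The trailing 14 digits are 1 (max in base 2), so adding 1 cascades: they roll to 0 and the next digit up increments.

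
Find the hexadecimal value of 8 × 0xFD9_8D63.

Multiply each base-16 digit by 8, carrying:
  3×8 = 24 → write 8 carry 1
  6×8+1 = 49 → write 1 carry 3
  D×8+3 = 107 → write B carry 6
  8×8+6 = 70 → write 6 carry 4
  9×8+4 = 76 → write C carry 4
  D×8+4 = 108 → write C carry 6
  F×8+6 = 126 → write E carry 7
  remaining carry: 7

0x7ECC6B18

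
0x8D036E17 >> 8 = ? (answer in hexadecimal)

Shifting right by 8 bits = 2 hex digits: drop the last 2.

0x8D036E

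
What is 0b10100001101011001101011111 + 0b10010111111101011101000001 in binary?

Add column by column in base 2, right to left:
  1+1 = 0 carry 1
  1+0+1 = 0 carry 1
  1+0+1 = 0 carry 1
  1+0+1 = 0 carry 1
  1+0+1 = 0 carry 1
  0+0+1 = 1
  1+1 = 0 carry 1
  0+0+1 = 1
  1+1 = 0 carry 1
  1+1+1 = 1 carry 1
  0+1+1 = 0 carry 1
  0+0+1 = 1
  1+1 = 0 carry 1
  1+0+1 = 0 carry 1
  0+1+1 = 0 carry 1
  1+1+1 = 1 carry 1
  0+1+1 = 0 carry 1
  1+1+1 = 1 carry 1
  1+1+1 = 1 carry 1
  0+1+1 = 0 carry 1
  0+1+1 = 0 carry 1
  0+0+1 = 1
  0+1 = 1
  1+0 = 1
  0+0 = 0
  1+1 = 0 carry 1
  final carry 1

0b100111001101000101010100000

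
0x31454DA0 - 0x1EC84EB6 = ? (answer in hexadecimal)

Subtract column by column in base 16:
  0-6 → A (borrow)
  A-B-1 → E (borrow)
  D-E-1 → E (borrow)
  4-4-1 → F (borrow)
  5-8-1 → C (borrow)
  4-C-1 → 7 (borrow)
  1-E-1 → 2 (borrow)
  3-1-1 → 1

0x127CFEEA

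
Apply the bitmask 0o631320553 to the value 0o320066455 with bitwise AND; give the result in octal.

AND each oct digit independently (no carries):
  3&6=2, 2&3=2, 0&1=0, 0&3=0, 6&2=2, 6&0=0, 4&5=4, 5&5=5, 5&3=1

0o220020451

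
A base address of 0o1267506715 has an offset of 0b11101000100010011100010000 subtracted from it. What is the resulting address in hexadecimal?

0o1267506715 = 0xADE8DCD in hexadecimal.
0b11101000100010011100010000 = 0x3A22710 in hexadecimal.
Subtract column by column in base 16:
  D-0 → D
  C-1 → B
  D-7 → 6
  8-2 → 6
  E-2 → C
  D-A → 3
  A-3 → 7

0x73C66BD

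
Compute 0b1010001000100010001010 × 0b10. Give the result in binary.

Multiply each base-2 digit by 2, carrying:
  0×2 = 0 → write 0
  1×2 = 2 → write 0 carry 1
  0×2+1 = 1 → write 1
  1×2 = 2 → write 0 carry 1
  0×2+1 = 1 → write 1
  0×2 = 0 → write 0
  0×2 = 0 → write 0
  1×2 = 2 → write 0 carry 1
  0×2+1 = 1 → write 1
  0×2 = 0 → write 0
  0×2 = 0 → write 0
  1×2 = 2 → write 0 carry 1
  0×2+1 = 1 → write 1
  0×2 = 0 → write 0
  0×2 = 0 → write 0
  1×2 = 2 → write 0 carry 1
  0×2+1 = 1 → write 1
  0×2 = 0 → write 0
  0×2 = 0 → write 0
  1×2 = 2 → write 0 carry 1
  0×2+1 = 1 → write 1
  1×2 = 2 → write 0 carry 1
  remaining carry: 1

0b10100010001000100010100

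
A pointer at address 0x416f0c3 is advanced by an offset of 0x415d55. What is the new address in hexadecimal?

0x4584e18

Add column by column in base 16, right to left:
  3+5 = 8
  c+5 = 1 carry 1
  0+d+1 = e
  f+5 = 4 carry 1
  6+1+1 = 8
  1+4 = 5
  4+0 = 4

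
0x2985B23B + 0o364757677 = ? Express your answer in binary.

0b101101010110011001000111111010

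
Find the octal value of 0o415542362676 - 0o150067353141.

0o245453007535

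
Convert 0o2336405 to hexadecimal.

0x9BD05

Each octal digit is 3 bits: 2=010 3=011 3=011 6=110 4=100 0=000 5=101.
Group the bits into nibbles: 1001 1011 1101 0000 0101 → 9BD05.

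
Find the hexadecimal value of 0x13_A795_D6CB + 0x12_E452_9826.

Add column by column in base 16, right to left:
  B+6 = 1 carry 1
  C+2+1 = F
  6+8 = E
  D+9 = 6 carry 1
  5+2+1 = 8
  9+5 = E
  7+4 = B
  A+E = 8 carry 1
  3+2+1 = 6
  1+1 = 2

0x268BE86EF1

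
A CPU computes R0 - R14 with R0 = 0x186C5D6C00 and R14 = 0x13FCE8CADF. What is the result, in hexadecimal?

Subtract column by column in base 16:
  0-F → 1 (borrow)
  0-D-1 → 2 (borrow)
  C-A-1 → 1
  6-C → A (borrow)
  D-8-1 → 4
  5-E → 7 (borrow)
  C-C-1 → F (borrow)
  6-F-1 → 6 (borrow)
  8-3-1 → 4
  1-1 → 0

0x46F74A121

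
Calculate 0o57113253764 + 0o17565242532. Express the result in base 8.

Add column by column in base 8, right to left:
  4+2 = 6
  6+3 = 1 carry 1
  7+5+1 = 5 carry 1
  3+2+1 = 6
  5+4 = 1 carry 1
  2+2+1 = 5
  3+5 = 0 carry 1
  1+6+1 = 0 carry 1
  1+5+1 = 7
  7+7 = 6 carry 1
  5+1+1 = 7

0o76700516516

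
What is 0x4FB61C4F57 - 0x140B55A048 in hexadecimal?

0x3BAAC6AF0F

Subtract column by column in base 16:
  7-8 → F (borrow)
  5-4-1 → 0
  F-0 → F
  4-A → A (borrow)
  C-5-1 → 6
  1-5 → C (borrow)
  6-B-1 → A (borrow)
  B-0-1 → A
  F-4 → B
  4-1 → 3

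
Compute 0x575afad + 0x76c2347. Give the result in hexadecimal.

0xce1d2f4

Add column by column in base 16, right to left:
  d+7 = 4 carry 1
  a+4+1 = f
  f+3 = 2 carry 1
  a+2+1 = d
  5+c = 1 carry 1
  7+6+1 = e
  5+7 = c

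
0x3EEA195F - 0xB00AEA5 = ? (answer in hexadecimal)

Subtract column by column in base 16:
  F-5 → A
  5-A → B (borrow)
  9-E-1 → A (borrow)
  1-A-1 → 6 (borrow)
  A-0-1 → 9
  E-0 → E
  E-B → 3
  3-0 → 3

0x33E96ABA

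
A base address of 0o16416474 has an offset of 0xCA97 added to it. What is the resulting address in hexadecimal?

0x3AE7D3

0o16416474 = 0x3A1D3C in hexadecimal.
Add column by column in base 16, right to left:
  C+7 = 3 carry 1
  3+9+1 = D
  D+A = 7 carry 1
  1+C+1 = E
  A+0 = A
  3+0 = 3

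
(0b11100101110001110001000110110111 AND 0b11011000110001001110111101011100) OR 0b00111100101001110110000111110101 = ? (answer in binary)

0b11100101110001110001000110110111 AND 0b11011000110001001110111101011100 = 0b11000000110001000000000100010100.
Then OR with 0b00111100101001110110000111110101.

0b11111100111001110110000111110101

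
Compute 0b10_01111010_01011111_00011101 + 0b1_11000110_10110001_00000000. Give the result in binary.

0b100010000010001000000011101

Add column by column in base 2, right to left:
  1+0 = 1
  0+0 = 0
  1+0 = 1
  1+0 = 1
  1+0 = 1
  0+0 = 0
  0+0 = 0
  0+0 = 0
  1+1 = 0 carry 1
  1+0+1 = 0 carry 1
  1+0+1 = 0 carry 1
  1+0+1 = 0 carry 1
  1+1+1 = 1 carry 1
  0+1+1 = 0 carry 1
  1+0+1 = 0 carry 1
  0+1+1 = 0 carry 1
  0+0+1 = 1
  1+1 = 0 carry 1
  0+1+1 = 0 carry 1
  1+0+1 = 0 carry 1
  1+0+1 = 0 carry 1
  1+0+1 = 0 carry 1
  1+1+1 = 1 carry 1
  0+1+1 = 0 carry 1
  0+1+1 = 0 carry 1
  1+0+1 = 0 carry 1
  final carry 1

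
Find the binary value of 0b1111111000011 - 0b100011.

Subtract column by column in base 2:
  1-1 → 0
  1-1 → 0
  0-0 → 0
  0-0 → 0
  0-0 → 0
  0-1 → 1 (borrow)
  1-0-1 → 0
  1-0 → 1
  1-0 → 1
  1-0 → 1
  1-0 → 1
  1-0 → 1
  1-0 → 1

0b1111110100000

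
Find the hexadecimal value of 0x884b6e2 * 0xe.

0x7742005c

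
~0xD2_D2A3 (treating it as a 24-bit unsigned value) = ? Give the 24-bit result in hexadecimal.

Each hex digit d becomes F−d:
  D→2, 2→D, D→2, 2→D, A→5, 3→C

0x2D2D5C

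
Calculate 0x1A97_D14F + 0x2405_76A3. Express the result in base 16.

Add column by column in base 16, right to left:
  F+3 = 2 carry 1
  4+A+1 = F
  1+6 = 7
  D+7 = 4 carry 1
  7+5+1 = D
  9+0 = 9
  A+4 = E
  1+2 = 3

0x3E9D47F2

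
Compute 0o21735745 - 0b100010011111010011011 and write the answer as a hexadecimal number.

0x367D4A

0o21735745 = 0x47BBE5 in hexadecimal.
0b100010011111010011011 = 0x113E9B in hexadecimal.
Subtract column by column in base 16:
  5-B → A (borrow)
  E-9-1 → 4
  B-E → D (borrow)
  B-3-1 → 7
  7-1 → 6
  4-1 → 3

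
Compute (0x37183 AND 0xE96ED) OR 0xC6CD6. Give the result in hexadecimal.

0xE7CD7

0x37183 AND 0xE96ED = 0x21081.
Then OR with 0xC6CD6.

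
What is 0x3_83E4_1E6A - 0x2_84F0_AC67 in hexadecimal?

0xFEF37203

Subtract column by column in base 16:
  A-7 → 3
  6-6 → 0
  E-C → 2
  1-A → 7 (borrow)
  4-0-1 → 3
  E-F → F (borrow)
  3-4-1 → E (borrow)
  8-8-1 → F (borrow)
  3-2-1 → 0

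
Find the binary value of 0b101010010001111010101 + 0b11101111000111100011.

Add column by column in base 2, right to left:
  1+1 = 0 carry 1
  0+1+1 = 0 carry 1
  1+0+1 = 0 carry 1
  0+0+1 = 1
  1+0 = 1
  0+1 = 1
  1+1 = 0 carry 1
  1+1+1 = 1 carry 1
  1+1+1 = 1 carry 1
  1+0+1 = 0 carry 1
  0+0+1 = 1
  0+0 = 0
  0+1 = 1
  1+1 = 0 carry 1
  0+1+1 = 0 carry 1
  0+1+1 = 0 carry 1
  1+0+1 = 0 carry 1
  0+1+1 = 0 carry 1
  1+1+1 = 1 carry 1
  0+1+1 = 0 carry 1
  1+0+1 = 0 carry 1
  final carry 1

0b1001000001010110111000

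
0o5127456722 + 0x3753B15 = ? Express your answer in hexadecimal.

0o5127456722 = 0x295E5DD2 in hexadecimal.
Add column by column in base 16, right to left:
  2+5 = 7
  D+1 = E
  D+B = 8 carry 1
  5+3+1 = 9
  E+5 = 3 carry 1
  5+7+1 = D
  9+3 = C
  2+0 = 2

0x2CD398E7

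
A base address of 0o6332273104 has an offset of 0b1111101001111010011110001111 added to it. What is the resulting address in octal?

0o10304216723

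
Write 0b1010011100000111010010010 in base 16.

Group the bits into nibbles: 0001 0100 1110 0000 1110 1001 0010 → 14e0e92.

0x14e0e92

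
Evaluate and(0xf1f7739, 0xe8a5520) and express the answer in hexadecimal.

0xe0a5520

AND each hex digit independently (no carries):
  f&e=e, 1&8=0, f&a=a, 7&5=5, 7&5=5, 3&2=2, 9&0=0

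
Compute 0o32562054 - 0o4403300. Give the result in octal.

0o26156554

Subtract column by column in base 8:
  4-0 → 4
  5-0 → 5
  0-3 → 5 (borrow)
  2-3-1 → 6 (borrow)
  6-0-1 → 5
  5-4 → 1
  2-4 → 6 (borrow)
  3-0-1 → 2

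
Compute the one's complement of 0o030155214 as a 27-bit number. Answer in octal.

0o747622563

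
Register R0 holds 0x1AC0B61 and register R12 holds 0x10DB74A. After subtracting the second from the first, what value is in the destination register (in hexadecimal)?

Subtract column by column in base 16:
  1-A → 7 (borrow)
  6-4-1 → 1
  B-7 → 4
  0-B → 5 (borrow)
  C-D-1 → E (borrow)
  A-0-1 → 9
  1-1 → 0

0x9E5417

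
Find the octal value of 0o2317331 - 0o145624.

0o2151505

Subtract column by column in base 8:
  1-4 → 5 (borrow)
  3-2-1 → 0
  3-6 → 5 (borrow)
  7-5-1 → 1
  1-4 → 5 (borrow)
  3-1-1 → 1
  2-0 → 2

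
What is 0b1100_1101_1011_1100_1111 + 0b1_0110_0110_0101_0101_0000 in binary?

0b1000110100000100011111

Add column by column in base 2, right to left:
  1+0 = 1
  1+0 = 1
  1+0 = 1
  1+0 = 1
  0+1 = 1
  0+0 = 0
  1+1 = 0 carry 1
  1+0+1 = 0 carry 1
  1+1+1 = 1 carry 1
  1+0+1 = 0 carry 1
  0+1+1 = 0 carry 1
  1+0+1 = 0 carry 1
  1+0+1 = 0 carry 1
  0+1+1 = 0 carry 1
  1+1+1 = 1 carry 1
  1+0+1 = 0 carry 1
  0+0+1 = 1
  0+1 = 1
  1+1 = 0 carry 1
  1+0+1 = 0 carry 1
  0+1+1 = 0 carry 1
  final carry 1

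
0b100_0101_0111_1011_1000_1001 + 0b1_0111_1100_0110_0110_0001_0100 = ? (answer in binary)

0b1110000011110000110011101

Add column by column in base 2, right to left:
  1+0 = 1
  0+0 = 0
  0+1 = 1
  1+0 = 1
  0+1 = 1
  0+0 = 0
  0+0 = 0
  1+0 = 1
  1+0 = 1
  1+1 = 0 carry 1
  0+1+1 = 0 carry 1
  1+0+1 = 0 carry 1
  1+0+1 = 0 carry 1
  1+1+1 = 1 carry 1
  1+1+1 = 1 carry 1
  0+0+1 = 1
  1+0 = 1
  0+0 = 0
  1+1 = 0 carry 1
  0+1+1 = 0 carry 1
  0+1+1 = 0 carry 1
  0+1+1 = 0 carry 1
  1+1+1 = 1 carry 1
  0+0+1 = 1
  0+1 = 1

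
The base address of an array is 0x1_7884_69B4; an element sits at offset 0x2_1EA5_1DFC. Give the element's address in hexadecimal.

0x3972987B0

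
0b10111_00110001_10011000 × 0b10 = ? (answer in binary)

Multiply each base-2 digit by 2, carrying:
  0×2 = 0 → write 0
  0×2 = 0 → write 0
  0×2 = 0 → write 0
  1×2 = 2 → write 0 carry 1
  1×2+1 = 3 → write 1 carry 1
  0×2+1 = 1 → write 1
  0×2 = 0 → write 0
  1×2 = 2 → write 0 carry 1
  1×2+1 = 3 → write 1 carry 1
  0×2+1 = 1 → write 1
  0×2 = 0 → write 0
  0×2 = 0 → write 0
  1×2 = 2 → write 0 carry 1
  1×2+1 = 3 → write 1 carry 1
  0×2+1 = 1 → write 1
  0×2 = 0 → write 0
  1×2 = 2 → write 0 carry 1
  1×2+1 = 3 → write 1 carry 1
  1×2+1 = 3 → write 1 carry 1
  0×2+1 = 1 → write 1
  1×2 = 2 → write 0 carry 1
  remaining carry: 1

0b1011100110001100110000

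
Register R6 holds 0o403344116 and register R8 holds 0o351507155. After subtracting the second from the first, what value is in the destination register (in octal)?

Subtract column by column in base 8:
  6-5 → 1
  1-5 → 4 (borrow)
  1-1-1 → 7 (borrow)
  4-7-1 → 4 (borrow)
  4-0-1 → 3
  3-5 → 6 (borrow)
  3-1-1 → 1
  0-5 → 3 (borrow)
  4-3-1 → 0

0o31634741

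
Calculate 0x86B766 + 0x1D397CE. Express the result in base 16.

Add column by column in base 16, right to left:
  6+E = 4 carry 1
  6+C+1 = 3 carry 1
  7+7+1 = F
  B+9 = 4 carry 1
  6+3+1 = A
  8+D = 5 carry 1
  0+1+1 = 2

0x25A4F34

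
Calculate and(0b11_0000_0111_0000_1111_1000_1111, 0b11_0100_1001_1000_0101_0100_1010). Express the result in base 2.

AND bit by bit (1 only where both bits are 1):
  11000001110000111110001111
& 11010010011000010101001010
= 11000000010000010100001010

0b11000000010000010100001010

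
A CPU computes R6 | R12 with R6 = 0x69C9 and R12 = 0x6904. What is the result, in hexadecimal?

0x69CD

OR each hex digit independently (no carries):
  6|6=6, 9|9=9, C|0=C, 9|4=D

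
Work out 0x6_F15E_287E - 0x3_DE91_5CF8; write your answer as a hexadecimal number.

0x312CCCB86

Subtract column by column in base 16:
  E-8 → 6
  7-F → 8 (borrow)
  8-C-1 → B (borrow)
  2-5-1 → C (borrow)
  E-1-1 → C
  5-9 → C (borrow)
  1-E-1 → 2 (borrow)
  F-D-1 → 1
  6-3 → 3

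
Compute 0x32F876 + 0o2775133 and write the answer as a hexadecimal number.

0x3EF2D1

0o2775133 = 0xBFA5B in hexadecimal.
Add column by column in base 16, right to left:
  6+B = 1 carry 1
  7+5+1 = D
  8+A = 2 carry 1
  F+F+1 = F carry 1
  2+B+1 = E
  3+0 = 3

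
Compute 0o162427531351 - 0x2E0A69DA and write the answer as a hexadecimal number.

0x36654490F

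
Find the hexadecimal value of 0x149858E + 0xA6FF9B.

0x1F08529

Add column by column in base 16, right to left:
  E+B = 9 carry 1
  8+9+1 = 2 carry 1
  5+F+1 = 5 carry 1
  8+F+1 = 8 carry 1
  9+6+1 = 0 carry 1
  4+A+1 = F
  1+0 = 1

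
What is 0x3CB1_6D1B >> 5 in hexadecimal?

5 bits is not a whole number of base-16 digits; in binary: 111100101100010110110100011011 >> 5 = 1111001011000101101101000.

0x1E58B68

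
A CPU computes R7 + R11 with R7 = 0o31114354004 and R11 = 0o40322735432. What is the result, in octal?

Add column by column in base 8, right to left:
  4+2 = 6
  0+3 = 3
  0+4 = 4
  4+5 = 1 carry 1
  5+3+1 = 1 carry 1
  3+7+1 = 3 carry 1
  4+2+1 = 7
  1+2 = 3
  1+3 = 4
  1+0 = 1
  3+4 = 7

0o71437311436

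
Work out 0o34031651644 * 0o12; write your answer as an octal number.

0o430402242150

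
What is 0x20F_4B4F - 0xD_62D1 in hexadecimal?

Subtract column by column in base 16:
  F-1 → E
  4-D → 7 (borrow)
  B-2-1 → 8
  4-6 → E (borrow)
  F-D-1 → 1
  0-0 → 0
  2-0 → 2

0x201E87E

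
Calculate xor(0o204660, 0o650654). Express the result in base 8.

XOR each oct digit independently (no carries):
  2^6=4, 0^5=5, 4^0=4, 6^6=0, 6^5=3, 0^4=4

0o454034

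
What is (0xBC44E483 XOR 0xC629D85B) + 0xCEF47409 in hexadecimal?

First 0xBC44E483 XOR 0xC629D85B = 0x7A6D3CD8.
Add column by column in base 16, right to left:
  8+9 = 1 carry 1
  D+0+1 = E
  C+4 = 0 carry 1
  3+7+1 = B
  D+4 = 1 carry 1
  6+F+1 = 6 carry 1
  A+E+1 = 9 carry 1
  7+C+1 = 4 carry 1
  final carry 1

0x14961B0E1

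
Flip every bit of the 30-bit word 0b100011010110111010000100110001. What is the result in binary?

Invert each bit: 100011010110111010000100110001 → 011100101001000101111011001110.

0b011100101001000101111011001110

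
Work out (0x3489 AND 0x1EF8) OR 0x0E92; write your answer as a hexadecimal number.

0x3489 AND 0x1EF8 = 0x1488.
Then OR with 0x0E92.

0x1E9A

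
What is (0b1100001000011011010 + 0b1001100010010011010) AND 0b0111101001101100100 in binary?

0b101101000101100100

Add column by column in base 2, right to left:
  0+0 = 0
  1+1 = 0 carry 1
  0+0+1 = 1
  1+1 = 0 carry 1
  1+1+1 = 1 carry 1
  0+0+1 = 1
  1+0 = 1
  1+1 = 0 carry 1
  0+0+1 = 1
  0+0 = 0
  0+1 = 1
  0+0 = 0
  1+0 = 1
  0+0 = 0
  0+1 = 1
  0+1 = 1
  0+0 = 0
  1+0 = 1
  1+1 = 0 carry 1
  final carry 1
Sum = 0b10101101010101110100; now AND with 0b0111101001101100100:
  10101101010101110100
& 00111101001101100100
= 00101101000101100100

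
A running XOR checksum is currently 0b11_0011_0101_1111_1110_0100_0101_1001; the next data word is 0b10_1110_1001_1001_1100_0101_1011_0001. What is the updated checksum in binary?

0b011101110001100010000111101000

XOR bit by bit (1 where the bits differ):
  110011010111111110010001011001
^ 101110100110011100010110110001
= 011101110001100010000111101000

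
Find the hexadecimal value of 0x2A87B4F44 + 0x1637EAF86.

Add column by column in base 16, right to left:
  4+6 = A
  4+8 = C
  F+F = E carry 1
  4+A+1 = F
  B+E = 9 carry 1
  7+7+1 = F
  8+3 = B
  A+6 = 0 carry 1
  2+1+1 = 4

0x40BF9FECA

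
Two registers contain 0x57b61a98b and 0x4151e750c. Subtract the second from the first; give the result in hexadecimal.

0x16643347f

Subtract column by column in base 16:
  b-c → f (borrow)
  8-0-1 → 7
  9-5 → 4
  a-7 → 3
  1-e → 3 (borrow)
  6-1-1 → 4
  b-5 → 6
  7-1 → 6
  5-4 → 1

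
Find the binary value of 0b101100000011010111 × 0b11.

0b10000100001010000101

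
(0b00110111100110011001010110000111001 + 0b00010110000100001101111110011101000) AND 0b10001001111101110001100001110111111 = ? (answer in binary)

0b1001101000100001000000100100001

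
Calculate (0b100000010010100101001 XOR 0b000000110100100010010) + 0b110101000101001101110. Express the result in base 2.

0b1010101101011010101001

First 0b100000010010100101001 XOR 0b000000110100100010010 = 0b100000100110000111011.
Add column by column in base 2, right to left:
  1+0 = 1
  1+1 = 0 carry 1
  0+1+1 = 0 carry 1
  1+1+1 = 1 carry 1
  1+0+1 = 0 carry 1
  1+1+1 = 1 carry 1
  0+1+1 = 0 carry 1
  0+0+1 = 1
  0+0 = 0
  0+1 = 1
  1+0 = 1
  1+1 = 0 carry 1
  0+0+1 = 1
  0+0 = 0
  1+0 = 1
  0+1 = 1
  0+0 = 0
  0+1 = 1
  0+0 = 0
  0+1 = 1
  1+1 = 0 carry 1
  final carry 1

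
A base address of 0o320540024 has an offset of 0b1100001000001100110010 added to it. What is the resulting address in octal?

0o334641506

0b1100001000001100110010 = 0o14101462 in octal.
Add column by column in base 8, right to left:
  4+2 = 6
  2+6 = 0 carry 1
  0+4+1 = 5
  0+1 = 1
  4+0 = 4
  5+1 = 6
  0+4 = 4
  2+1 = 3
  3+0 = 3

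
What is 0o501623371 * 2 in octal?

Multiply each base-8 digit by 2, carrying:
  1×2 = 2 → write 2
  7×2 = 14 → write 6 carry 1
  3×2+1 = 7 → write 7
  3×2 = 6 → write 6
  2×2 = 4 → write 4
  6×2 = 12 → write 4 carry 1
  1×2+1 = 3 → write 3
  0×2 = 0 → write 0
  5×2 = 10 → write 2 carry 1
  remaining carry: 1

0o1203446762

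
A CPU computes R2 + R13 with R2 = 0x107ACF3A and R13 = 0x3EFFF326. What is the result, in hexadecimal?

Add column by column in base 16, right to left:
  A+6 = 0 carry 1
  3+2+1 = 6
  F+3 = 2 carry 1
  C+F+1 = C carry 1
  A+F+1 = A carry 1
  7+F+1 = 7 carry 1
  0+E+1 = F
  1+3 = 4

0x4F7AC260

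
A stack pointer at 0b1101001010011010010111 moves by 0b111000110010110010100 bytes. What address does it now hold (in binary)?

Add column by column in base 2, right to left:
  1+0 = 1
  1+0 = 1
  1+1 = 0 carry 1
  0+0+1 = 1
  1+1 = 0 carry 1
  0+0+1 = 1
  0+0 = 0
  1+1 = 0 carry 1
  0+1+1 = 0 carry 1
  1+0+1 = 0 carry 1
  1+1+1 = 1 carry 1
  0+0+1 = 1
  0+0 = 0
  1+1 = 0 carry 1
  0+1+1 = 0 carry 1
  1+0+1 = 0 carry 1
  0+0+1 = 1
  0+0 = 0
  1+1 = 0 carry 1
  0+1+1 = 0 carry 1
  1+1+1 = 1 carry 1
  1+0+1 = 0 carry 1
  final carry 1

0b10100010000110000101011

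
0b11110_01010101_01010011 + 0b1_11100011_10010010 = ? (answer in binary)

Add column by column in base 2, right to left:
  1+0 = 1
  1+1 = 0 carry 1
  0+0+1 = 1
  0+0 = 0
  1+1 = 0 carry 1
  0+0+1 = 1
  1+0 = 1
  0+1 = 1
  1+1 = 0 carry 1
  0+1+1 = 0 carry 1
  1+0+1 = 0 carry 1
  0+0+1 = 1
  1+0 = 1
  0+1 = 1
  1+1 = 0 carry 1
  0+1+1 = 0 carry 1
  0+1+1 = 0 carry 1
  1+0+1 = 0 carry 1
  1+0+1 = 0 carry 1
  1+0+1 = 0 carry 1
  1+0+1 = 0 carry 1
  final carry 1

0b1000000011100011100101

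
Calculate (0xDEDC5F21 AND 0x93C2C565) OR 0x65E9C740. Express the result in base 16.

0xDEDC5F21 AND 0x93C2C565 = 0x92C04521.
Then OR with 0x65E9C740.

0xF7E9C761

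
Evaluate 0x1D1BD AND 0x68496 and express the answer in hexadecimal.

0x08094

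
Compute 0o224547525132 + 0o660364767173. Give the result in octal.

0o1105134514325

Add column by column in base 8, right to left:
  2+3 = 5
  3+7 = 2 carry 1
  1+1+1 = 3
  5+7 = 4 carry 1
  2+6+1 = 1 carry 1
  5+7+1 = 5 carry 1
  7+4+1 = 4 carry 1
  4+6+1 = 3 carry 1
  5+3+1 = 1 carry 1
  4+0+1 = 5
  2+6 = 0 carry 1
  2+6+1 = 1 carry 1
  final carry 1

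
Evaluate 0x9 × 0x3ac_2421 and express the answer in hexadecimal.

Multiply each base-16 digit by 9, carrying:
  1×9 = 9 → write 9
  2×9 = 18 → write 2 carry 1
  4×9+1 = 37 → write 5 carry 2
  2×9+2 = 20 → write 4 carry 1
  c×9+1 = 109 → write d carry 6
  a×9+6 = 96 → write 0 carry 6
  3×9+6 = 33 → write 1 carry 2
  remaining carry: 2

0x210d4529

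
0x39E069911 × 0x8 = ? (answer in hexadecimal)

0x1CF034C888

Multiply each base-16 digit by 8, carrying:
  1×8 = 8 → write 8
  1×8 = 8 → write 8
  9×8 = 72 → write 8 carry 4
  9×8+4 = 76 → write C carry 4
  6×8+4 = 52 → write 4 carry 3
  0×8+3 = 3 → write 3
  E×8 = 112 → write 0 carry 7
  9×8+7 = 79 → write F carry 4
  3×8+4 = 28 → write C carry 1
  remaining carry: 1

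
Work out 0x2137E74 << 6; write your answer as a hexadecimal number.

0x84DF9D00

6 bits is not a whole number of base-16 digits; in binary: 10000100110111111001110100 << 6 = 10000100110111111001110100000000.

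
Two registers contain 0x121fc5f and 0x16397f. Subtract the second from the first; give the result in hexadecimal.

0x10bc2e0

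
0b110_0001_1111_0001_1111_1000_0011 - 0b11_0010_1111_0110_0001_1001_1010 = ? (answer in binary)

0b10111011111011110111101001

Subtract column by column in base 2:
  1-0 → 1
  1-1 → 0
  0-0 → 0
  0-1 → 1 (borrow)
  0-1-1 → 0 (borrow)
  0-0-1 → 1 (borrow)
  0-0-1 → 1 (borrow)
  1-1-1 → 1 (borrow)
  1-1-1 → 1 (borrow)
  1-0-1 → 0
  1-0 → 1
  1-0 → 1
  1-0 → 1
  0-1 → 1 (borrow)
  0-1-1 → 0 (borrow)
  0-0-1 → 1 (borrow)
  1-1-1 → 1 (borrow)
  1-1-1 → 1 (borrow)
  1-1-1 → 1 (borrow)
  1-1-1 → 1 (borrow)
  1-0-1 → 0
  0-1 → 1 (borrow)
  0-0-1 → 1 (borrow)
  0-0-1 → 1 (borrow)
  0-1-1 → 0 (borrow)
  1-1-1 → 1 (borrow)
  1-0-1 → 0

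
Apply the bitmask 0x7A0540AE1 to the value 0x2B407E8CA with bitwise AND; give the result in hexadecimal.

0x2A00408C0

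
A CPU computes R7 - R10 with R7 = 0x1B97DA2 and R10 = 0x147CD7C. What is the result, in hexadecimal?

0x71B026

Subtract column by column in base 16:
  2-C → 6 (borrow)
  A-7-1 → 2
  D-D → 0
  7-C → B (borrow)
  9-7-1 → 1
  B-4 → 7
  1-1 → 0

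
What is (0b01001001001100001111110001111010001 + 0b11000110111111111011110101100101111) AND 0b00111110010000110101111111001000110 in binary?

Add column by column in base 2, right to left:
  1+1 = 0 carry 1
  0+1+1 = 0 carry 1
  0+1+1 = 0 carry 1
  0+1+1 = 0 carry 1
  1+0+1 = 0 carry 1
  0+1+1 = 0 carry 1
  1+0+1 = 0 carry 1
  1+0+1 = 0 carry 1
  1+1+1 = 1 carry 1
  1+1+1 = 1 carry 1
  0+0+1 = 1
  0+1 = 1
  0+0 = 0
  1+1 = 0 carry 1
  1+1+1 = 1 carry 1
  1+1+1 = 1 carry 1
  1+1+1 = 1 carry 1
  1+0+1 = 0 carry 1
  1+1+1 = 1 carry 1
  0+1+1 = 0 carry 1
  0+1+1 = 0 carry 1
  0+1+1 = 0 carry 1
  0+1+1 = 0 carry 1
  1+1+1 = 1 carry 1
  1+1+1 = 1 carry 1
  0+1+1 = 0 carry 1
  0+1+1 = 0 carry 1
  1+0+1 = 0 carry 1
  0+1+1 = 0 carry 1
  0+1+1 = 0 carry 1
  1+0+1 = 0 carry 1
  0+0+1 = 1
  0+0 = 0
  1+1 = 0 carry 1
  0+1+1 = 0 carry 1
  final carry 1
Sum = 0b100010000001100001011100111100000000; now AND with 0b00111110010000110101111111001000110:
  100010000001100001011100111100000000
& 000111110010000110101111111001000110
= 000010000000000000001100111000000000

0b10000000000000001100111000000000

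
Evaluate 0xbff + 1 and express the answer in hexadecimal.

0xc00

The trailing 2 digits are F (max in base 16), so adding 1 cascades: they roll to 0 and the next digit up increments.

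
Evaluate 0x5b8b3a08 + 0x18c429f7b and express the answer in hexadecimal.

0x1e7cdd983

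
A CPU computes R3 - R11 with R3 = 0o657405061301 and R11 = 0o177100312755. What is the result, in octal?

0o460304546324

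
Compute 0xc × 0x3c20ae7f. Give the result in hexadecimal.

Multiply each base-16 digit by 12, carrying:
  f×12 = 180 → write 4 carry 11
  7×12+11 = 95 → write f carry 5
  e×12+5 = 173 → write d carry 10
  a×12+10 = 130 → write 2 carry 8
  0×12+8 = 8 → write 8
  2×12 = 24 → write 8 carry 1
  c×12+1 = 145 → write 1 carry 9
  3×12+9 = 45 → write d carry 2
  remaining carry: 2

0x2d1882df4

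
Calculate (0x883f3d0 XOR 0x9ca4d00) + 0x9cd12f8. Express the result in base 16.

0xb16d1c8

First 0x883f3d0 XOR 0x9ca4d00 = 0x149bed0.
Add column by column in base 16, right to left:
  0+8 = 8
  d+f = c carry 1
  e+2+1 = 1 carry 1
  b+1+1 = d
  9+d = 6 carry 1
  4+c+1 = 1 carry 1
  1+9+1 = b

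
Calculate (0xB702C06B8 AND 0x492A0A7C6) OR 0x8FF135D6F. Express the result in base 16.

0x8FF335FEF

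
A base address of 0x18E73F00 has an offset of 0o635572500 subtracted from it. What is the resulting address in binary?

0b10010011100000100100111000000

0x18E73F00 = 0b11000111001110011111100000000 in binary.
0o635572500 = 0b110011101101111010101000000 in binary.
Subtract column by column in base 2:
  0-0 → 0
  0-0 → 0
  0-0 → 0
  0-0 → 0
  0-0 → 0
  0-0 → 0
  0-1 → 1 (borrow)
  0-0-1 → 1 (borrow)
  1-1-1 → 1 (borrow)
  1-0-1 → 0
  1-1 → 0
  1-0 → 1
  1-1 → 0
  1-1 → 0
  0-1 → 1 (borrow)
  0-1-1 → 0 (borrow)
  1-0-1 → 0
  1-1 → 0
  1-1 → 0
  0-0 → 0
  0-1 → 1 (borrow)
  1-1-1 → 1 (borrow)
  1-1-1 → 1 (borrow)
  1-0-1 → 0
  0-0 → 0
  0-1 → 1 (borrow)
  0-1-1 → 0 (borrow)
  1-0-1 → 0
  1-0 → 1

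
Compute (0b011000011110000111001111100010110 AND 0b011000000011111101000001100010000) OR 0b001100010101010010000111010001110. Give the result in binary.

0b011000011110000111001111100010110 AND 0b011000000011111101000001100010000 = 0b011000000010000101000001100010000.
Then OR with 0b001100010101010010000111010001110.

0b11100010111010111000111110011110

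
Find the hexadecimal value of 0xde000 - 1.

0xddfff

The trailing 3 digits are 0, so subtracting 1 borrows through: they become F and the next digit up decrements.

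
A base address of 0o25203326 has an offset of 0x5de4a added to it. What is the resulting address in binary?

0b10110101110010100100000

0o25203326 = 0b10101010000011011010110 in binary.
0x5de4a = 0b1011101111001001010 in binary.
Add column by column in base 2, right to left:
  0+0 = 0
  1+1 = 0 carry 1
  1+0+1 = 0 carry 1
  0+1+1 = 0 carry 1
  1+0+1 = 0 carry 1
  0+0+1 = 1
  1+1 = 0 carry 1
  1+0+1 = 0 carry 1
  0+0+1 = 1
  1+1 = 0 carry 1
  1+1+1 = 1 carry 1
  0+1+1 = 0 carry 1
  0+1+1 = 0 carry 1
  0+0+1 = 1
  0+1 = 1
  0+1 = 1
  1+1 = 0 carry 1
  0+0+1 = 1
  1+1 = 0 carry 1
  0+0+1 = 1
  1+0 = 1
  0+0 = 0
  1+0 = 1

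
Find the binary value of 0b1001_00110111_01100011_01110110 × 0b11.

Multiply each base-2 digit by 3, carrying:
  0×3 = 0 → write 0
  1×3 = 3 → write 1 carry 1
  1×3+1 = 4 → write 0 carry 2
  0×3+2 = 2 → write 0 carry 1
  1×3+1 = 4 → write 0 carry 2
  1×3+2 = 5 → write 1 carry 2
  1×3+2 = 5 → write 1 carry 2
  0×3+2 = 2 → write 0 carry 1
  1×3+1 = 4 → write 0 carry 2
  1×3+2 = 5 → write 1 carry 2
  0×3+2 = 2 → write 0 carry 1
  0×3+1 = 1 → write 1
  0×3 = 0 → write 0
  1×3 = 3 → write 1 carry 1
  1×3+1 = 4 → write 0 carry 2
  0×3+2 = 2 → write 0 carry 1
  1×3+1 = 4 → write 0 carry 2
  1×3+2 = 5 → write 1 carry 2
  1×3+2 = 5 → write 1 carry 2
  0×3+2 = 2 → write 0 carry 1
  1×3+1 = 4 → write 0 carry 2
  1×3+2 = 5 → write 1 carry 2
  0×3+2 = 2 → write 0 carry 1
  0×3+1 = 1 → write 1
  1×3 = 3 → write 1 carry 1
  0×3+1 = 1 → write 1
  0×3 = 0 → write 0
  1×3 = 3 → write 1 carry 1
  remaining carry: 1

0b11011101001100010101001100010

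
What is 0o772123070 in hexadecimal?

0x7E8A638

Each octal digit is 3 bits: 7=111 7=111 2=010 1=001 2=010 3=011 0=000 7=111 0=000.
Group the bits into nibbles: 0111 1110 1000 1010 0110 0011 1000 → 7E8A638.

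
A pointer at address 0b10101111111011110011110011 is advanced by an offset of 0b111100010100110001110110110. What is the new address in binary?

Add column by column in base 2, right to left:
  1+0 = 1
  1+1 = 0 carry 1
  0+1+1 = 0 carry 1
  0+0+1 = 1
  1+1 = 0 carry 1
  1+1+1 = 1 carry 1
  1+0+1 = 0 carry 1
  1+1+1 = 1 carry 1
  0+1+1 = 0 carry 1
  0+1+1 = 0 carry 1
  1+0+1 = 0 carry 1
  1+0+1 = 0 carry 1
  1+0+1 = 0 carry 1
  1+1+1 = 1 carry 1
  0+1+1 = 0 carry 1
  1+0+1 = 0 carry 1
  1+0+1 = 0 carry 1
  1+1+1 = 1 carry 1
  1+0+1 = 0 carry 1
  1+1+1 = 1 carry 1
  1+0+1 = 0 carry 1
  1+0+1 = 0 carry 1
  0+0+1 = 1
  1+1 = 0 carry 1
  0+1+1 = 0 carry 1
  1+1+1 = 1 carry 1
  0+1+1 = 0 carry 1
  final carry 1

0b1010010010100010000010101001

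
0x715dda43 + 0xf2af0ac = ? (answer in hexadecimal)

0x8088caef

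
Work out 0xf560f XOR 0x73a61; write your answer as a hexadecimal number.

0x86c6e

XOR each hex digit independently (no carries):
  f^7=8, 5^3=6, 6^a=c, 0^6=6, f^1=e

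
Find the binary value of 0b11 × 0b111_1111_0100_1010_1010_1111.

0b1011111011110000000001101

Multiply each base-2 digit by 3, carrying:
  1×3 = 3 → write 1 carry 1
  1×3+1 = 4 → write 0 carry 2
  1×3+2 = 5 → write 1 carry 2
  1×3+2 = 5 → write 1 carry 2
  0×3+2 = 2 → write 0 carry 1
  1×3+1 = 4 → write 0 carry 2
  0×3+2 = 2 → write 0 carry 1
  1×3+1 = 4 → write 0 carry 2
  0×3+2 = 2 → write 0 carry 1
  1×3+1 = 4 → write 0 carry 2
  0×3+2 = 2 → write 0 carry 1
  1×3+1 = 4 → write 0 carry 2
  0×3+2 = 2 → write 0 carry 1
  0×3+1 = 1 → write 1
  1×3 = 3 → write 1 carry 1
  0×3+1 = 1 → write 1
  1×3 = 3 → write 1 carry 1
  1×3+1 = 4 → write 0 carry 2
  1×3+2 = 5 → write 1 carry 2
  1×3+2 = 5 → write 1 carry 2
  1×3+2 = 5 → write 1 carry 2
  1×3+2 = 5 → write 1 carry 2
  1×3+2 = 5 → write 1 carry 2
  remaining carry: 10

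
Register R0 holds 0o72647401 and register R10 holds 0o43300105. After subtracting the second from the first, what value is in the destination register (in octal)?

Subtract column by column in base 8:
  1-5 → 4 (borrow)
  0-0-1 → 7 (borrow)
  4-1-1 → 2
  7-0 → 7
  4-0 → 4
  6-3 → 3
  2-3 → 7 (borrow)
  7-4-1 → 2

0o27347274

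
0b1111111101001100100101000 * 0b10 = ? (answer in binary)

Multiply each base-2 digit by 2, carrying:
  0×2 = 0 → write 0
  0×2 = 0 → write 0
  0×2 = 0 → write 0
  1×2 = 2 → write 0 carry 1
  0×2+1 = 1 → write 1
  1×2 = 2 → write 0 carry 1
  0×2+1 = 1 → write 1
  0×2 = 0 → write 0
  1×2 = 2 → write 0 carry 1
  0×2+1 = 1 → write 1
  0×2 = 0 → write 0
  1×2 = 2 → write 0 carry 1
  1×2+1 = 3 → write 1 carry 1
  0×2+1 = 1 → write 1
  0×2 = 0 → write 0
  1×2 = 2 → write 0 carry 1
  0×2+1 = 1 → write 1
  1×2 = 2 → write 0 carry 1
  1×2+1 = 3 → write 1 carry 1
  1×2+1 = 3 → write 1 carry 1
  1×2+1 = 3 → write 1 carry 1
  1×2+1 = 3 → write 1 carry 1
  1×2+1 = 3 → write 1 carry 1
  1×2+1 = 3 → write 1 carry 1
  1×2+1 = 3 → write 1 carry 1
  remaining carry: 1

0b11111111010011001001010000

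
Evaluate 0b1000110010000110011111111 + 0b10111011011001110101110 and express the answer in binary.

0b1011101101100000010101101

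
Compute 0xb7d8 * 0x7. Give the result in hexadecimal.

Multiply each base-16 digit by 7, carrying:
  8×7 = 56 → write 8 carry 3
  d×7+3 = 94 → write e carry 5
  7×7+5 = 54 → write 6 carry 3
  b×7+3 = 80 → write 0 carry 5
  remaining carry: 5

0x506e8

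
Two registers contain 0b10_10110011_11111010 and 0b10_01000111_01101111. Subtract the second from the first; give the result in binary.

0b110110010001011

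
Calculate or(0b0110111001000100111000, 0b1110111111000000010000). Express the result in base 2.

0b1110111111000100111000

OR bit by bit (1 where either bit is 1):
  0110111001000100111000
| 1110111111000000010000
= 1110111111000100111000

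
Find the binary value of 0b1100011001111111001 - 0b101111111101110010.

0b110011010010000111

Subtract column by column in base 2:
  1-0 → 1
  0-1 → 1 (borrow)
  0-0-1 → 1 (borrow)
  1-0-1 → 0
  1-1 → 0
  1-1 → 0
  1-1 → 0
  1-0 → 1
  1-1 → 0
  1-1 → 0
  0-1 → 1 (borrow)
  0-1-1 → 0 (borrow)
  1-1-1 → 1 (borrow)
  1-1-1 → 1 (borrow)
  0-1-1 → 0 (borrow)
  0-1-1 → 0 (borrow)
  0-0-1 → 1 (borrow)
  1-1-1 → 1 (borrow)
  1-0-1 → 0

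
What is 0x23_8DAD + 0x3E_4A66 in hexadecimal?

0x61D813

Add column by column in base 16, right to left:
  D+6 = 3 carry 1
  A+6+1 = 1 carry 1
  D+A+1 = 8 carry 1
  8+4+1 = D
  3+E = 1 carry 1
  2+3+1 = 6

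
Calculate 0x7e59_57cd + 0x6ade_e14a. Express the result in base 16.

0xe9383917

Add column by column in base 16, right to left:
  d+a = 7 carry 1
  c+4+1 = 1 carry 1
  7+1+1 = 9
  5+e = 3 carry 1
  9+e+1 = 8 carry 1
  5+d+1 = 3 carry 1
  e+a+1 = 9 carry 1
  7+6+1 = e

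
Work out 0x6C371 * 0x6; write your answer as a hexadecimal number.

0x2894A6

Multiply each base-16 digit by 6, carrying:
  1×6 = 6 → write 6
  7×6 = 42 → write A carry 2
  3×6+2 = 20 → write 4 carry 1
  C×6+1 = 73 → write 9 carry 4
  6×6+4 = 40 → write 8 carry 2
  remaining carry: 2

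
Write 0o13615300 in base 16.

0x2F1AC0

Each octal digit is 3 bits: 1=001 3=011 6=110 1=001 5=101 3=011 0=000 0=000.
Group the bits into nibbles: 0010 1111 0001 1010 1100 0000 → 2F1AC0.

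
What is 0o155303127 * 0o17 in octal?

Multiply each base-8 digit by 15, carrying:
  7×15 = 105 → write 1 carry 13
  2×15+13 = 43 → write 3 carry 5
  1×15+5 = 20 → write 4 carry 2
  3×15+2 = 47 → write 7 carry 5
  0×15+5 = 5 → write 5
  3×15 = 45 → write 5 carry 5
  5×15+5 = 80 → write 0 carry 10
  5×15+10 = 85 → write 5 carry 10
  1×15+10 = 25 → write 1 carry 3
  remaining carry: 3

0o3150557431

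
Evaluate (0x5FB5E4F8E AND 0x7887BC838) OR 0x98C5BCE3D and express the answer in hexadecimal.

0x5FB5E4F8E AND 0x7887BC838 = 0x5885A4808.
Then OR with 0x98C5BCE3D.

0xD8C5BCE3D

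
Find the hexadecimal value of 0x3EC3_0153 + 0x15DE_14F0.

0x54A11643

Add column by column in base 16, right to left:
  3+0 = 3
  5+F = 4 carry 1
  1+4+1 = 6
  0+1 = 1
  3+E = 1 carry 1
  C+D+1 = A carry 1
  E+5+1 = 4 carry 1
  3+1+1 = 5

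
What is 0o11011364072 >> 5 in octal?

5 bits is not a whole number of base-8 digits; in binary: 1001000001001011110100000111010 >> 5 = 10010000010010111101000001.

0o220227501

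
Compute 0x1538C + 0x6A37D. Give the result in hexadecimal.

Add column by column in base 16, right to left:
  C+D = 9 carry 1
  8+7+1 = 0 carry 1
  3+3+1 = 7
  5+A = F
  1+6 = 7

0x7F709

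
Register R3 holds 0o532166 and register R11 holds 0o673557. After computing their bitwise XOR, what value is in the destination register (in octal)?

0o341431

XOR each oct digit independently (no carries):
  5^6=3, 3^7=4, 2^3=1, 1^5=4, 6^5=3, 6^7=1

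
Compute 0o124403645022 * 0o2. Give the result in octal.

Multiply each base-8 digit by 2, carrying:
  2×2 = 4 → write 4
  2×2 = 4 → write 4
  0×2 = 0 → write 0
  5×2 = 10 → write 2 carry 1
  4×2+1 = 9 → write 1 carry 1
  6×2+1 = 13 → write 5 carry 1
  3×2+1 = 7 → write 7
  0×2 = 0 → write 0
  4×2 = 8 → write 0 carry 1
  4×2+1 = 9 → write 1 carry 1
  2×2+1 = 5 → write 5
  1×2 = 2 → write 2

0o251007512044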